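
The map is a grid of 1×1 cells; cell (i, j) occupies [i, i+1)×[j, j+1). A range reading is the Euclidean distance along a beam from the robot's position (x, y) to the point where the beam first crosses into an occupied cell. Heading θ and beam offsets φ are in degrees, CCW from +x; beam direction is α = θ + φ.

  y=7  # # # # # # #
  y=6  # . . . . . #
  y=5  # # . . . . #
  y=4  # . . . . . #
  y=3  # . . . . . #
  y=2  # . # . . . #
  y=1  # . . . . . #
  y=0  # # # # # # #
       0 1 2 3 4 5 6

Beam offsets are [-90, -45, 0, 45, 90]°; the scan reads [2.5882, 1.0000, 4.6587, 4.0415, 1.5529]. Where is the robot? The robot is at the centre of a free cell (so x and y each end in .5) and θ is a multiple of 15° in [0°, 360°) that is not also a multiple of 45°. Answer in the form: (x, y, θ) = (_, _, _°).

(x, y, θ) = (1.5, 3.5, 15°)

Candidates: 28 free-cell centres × 16 headings = 448 poses. Raycast each; keep the one whose scan matches to 4 dp.
  (2.5, 5.5, 255°): beam 1 = 0.5176 ≠ 2.5882 ✗
  (2.5, 5.5, 120°): beam 1 = 3.0000 ≠ 2.5882 ✗
  (5.5, 2.5, 120°): beam 1 = 0.5774 ≠ 2.5882 ✗
  (5.5, 3.5, 30°): beam 1 = 1.0000 ≠ 2.5882 ✗
  …
  (1.5, 3.5, 15°): r_1=2.5882, r_2=1.0000, r_3=4.6587, r_4=4.0415, r_5=1.5529 — all match ✓
Only this pose fits every beam.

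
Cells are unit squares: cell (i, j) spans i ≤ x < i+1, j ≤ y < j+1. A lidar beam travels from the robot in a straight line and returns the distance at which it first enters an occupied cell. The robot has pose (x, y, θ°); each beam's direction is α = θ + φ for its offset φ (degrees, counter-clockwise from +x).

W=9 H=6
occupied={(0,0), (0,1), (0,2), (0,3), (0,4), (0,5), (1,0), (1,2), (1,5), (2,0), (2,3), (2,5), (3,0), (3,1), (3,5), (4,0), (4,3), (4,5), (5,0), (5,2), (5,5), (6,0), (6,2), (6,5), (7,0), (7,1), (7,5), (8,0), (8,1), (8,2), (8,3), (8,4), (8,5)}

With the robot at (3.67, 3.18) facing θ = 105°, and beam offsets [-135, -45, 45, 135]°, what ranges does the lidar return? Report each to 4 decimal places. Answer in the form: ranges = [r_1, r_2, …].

ranges = [1.5358, 0.6600, 0.7736, 2.5172]

beam 1: φ=-135°, α=330°
  cosα=0.8660 sinα=-0.5000 | (3,3) | tMaxX 0.3811 tMaxY 0.3600 | tΔX 1.1547 tΔY 2.0000
    t=0.3600 [y] (3,2)
    t=0.3811 [x] (4,2)
    t=1.5358 [x] (5,2) — stop
  → r_1 = 1.5358
beam 2: φ=-45°, α=60°
  cosα=0.5000 sinα=0.8660 | (3,3) | tMaxX 0.6600 tMaxY 0.9469 | tΔX 2.0000 tΔY 1.1547
    t=0.6600 [x] (4,3) — stop
  → r_2 = 0.6600
beam 3: φ=45°, α=150°
  cosα=-0.8660 sinα=0.5000 | (3,3) | tMaxX 0.7736 tMaxY 1.6400 | tΔX 1.1547 tΔY 2.0000
    t=0.7736 [x] (2,3) — stop
  → r_3 = 0.7736
beam 4: φ=135°, α=240°
  cosα=-0.5000 sinα=-0.8660 | (3,3) | tMaxX 1.3400 tMaxY 0.2078 | tΔX 2.0000 tΔY 1.1547
    t=0.2078 [y] (3,2)
    t=1.3400 [x] (2,2)
    t=1.3625 [y] (2,1)
    t=2.5172 [y] (2,0) — stop
  → r_4 = 2.5172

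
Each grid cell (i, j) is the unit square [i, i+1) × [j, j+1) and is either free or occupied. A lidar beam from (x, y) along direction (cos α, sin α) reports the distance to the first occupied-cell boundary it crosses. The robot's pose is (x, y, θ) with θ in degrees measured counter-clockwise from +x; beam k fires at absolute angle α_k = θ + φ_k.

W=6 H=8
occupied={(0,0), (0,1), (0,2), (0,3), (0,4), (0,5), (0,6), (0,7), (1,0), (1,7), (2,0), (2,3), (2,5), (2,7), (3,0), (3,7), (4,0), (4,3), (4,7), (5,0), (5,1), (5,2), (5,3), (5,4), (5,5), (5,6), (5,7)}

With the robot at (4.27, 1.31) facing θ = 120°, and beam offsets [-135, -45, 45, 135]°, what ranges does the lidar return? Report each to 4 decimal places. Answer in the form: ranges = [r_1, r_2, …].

beam 1: φ=-135°, α=345°
  d=(0.9659,-0.2588)  start (4,1)  tX=0.7558 tY=1.1977  stride 1/|dx|=1.0353 1/|dy|=3.8637
    cross x-line → (5,1), t=0.7558 (wall)
  → r_1 = 0.7558
beam 2: φ=-45°, α=75°
  d=(0.2588,0.9659)  start (4,1)  tX=2.8205 tY=0.7143  stride 1/|dx|=3.8637 1/|dy|=1.0353
    cross y-line → (4,2), t=0.7143
    cross y-line → (4,3), t=1.7496 (wall)
  → r_2 = 1.7496
beam 3: φ=45°, α=165°
  d=(-0.9659,0.2588)  start (4,1)  tX=0.2795 tY=2.6660  stride 1/|dx|=1.0353 1/|dy|=3.8637
    cross x-line → (3,1), t=0.2795
    cross x-line → (2,1), t=1.3148
    cross x-line → (1,1), t=2.3501
    cross y-line → (1,2), t=2.6660
    cross x-line → (0,2), t=3.3854 (wall)
  → r_3 = 3.3854
beam 4: φ=135°, α=255°
  d=(-0.2588,-0.9659)  start (4,1)  tX=1.0432 tY=0.3209  stride 1/|dx|=3.8637 1/|dy|=1.0353
    cross y-line → (4,0), t=0.3209 (wall)
  → r_4 = 0.3209

ranges = [0.7558, 1.7496, 3.3854, 0.3209]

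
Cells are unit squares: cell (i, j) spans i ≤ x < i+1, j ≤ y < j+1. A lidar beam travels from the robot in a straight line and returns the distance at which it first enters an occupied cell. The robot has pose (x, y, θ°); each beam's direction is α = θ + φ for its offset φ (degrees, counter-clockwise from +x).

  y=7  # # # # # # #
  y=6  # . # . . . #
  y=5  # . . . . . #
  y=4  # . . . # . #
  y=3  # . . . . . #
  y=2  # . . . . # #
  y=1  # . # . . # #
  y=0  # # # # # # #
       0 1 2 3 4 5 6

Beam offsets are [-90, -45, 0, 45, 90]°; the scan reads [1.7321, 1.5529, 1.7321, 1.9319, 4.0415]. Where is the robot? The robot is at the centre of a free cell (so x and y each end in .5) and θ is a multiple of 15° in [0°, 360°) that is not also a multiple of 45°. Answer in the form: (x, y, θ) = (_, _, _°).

Enumerate (i+0.5, j+0.5, θ) over the 25 free cells and 16 admissible headings. For each, cast all 5 beams and compare to the given ranges.
  (1.5, 3.5, 75°): beam 1 = 3.6235 ≠ 1.7321 ✗
  (2.5, 5.5, 120°): beam 1 = 3.0000 ≠ 1.7321 ✗
  (3.5, 2.5, 120°): beam 1 = 2.8868 ≠ 1.7321 ✗
  …
  (4.5, 5.5, 120°): r_1=1.7321, r_2=1.5529, r_3=1.7321, r_4=1.9319, r_5=4.0415 — all match ✓
Unique over the lattice → pose = (4.5, 5.5, 120°).

(x, y, θ) = (4.5, 5.5, 120°)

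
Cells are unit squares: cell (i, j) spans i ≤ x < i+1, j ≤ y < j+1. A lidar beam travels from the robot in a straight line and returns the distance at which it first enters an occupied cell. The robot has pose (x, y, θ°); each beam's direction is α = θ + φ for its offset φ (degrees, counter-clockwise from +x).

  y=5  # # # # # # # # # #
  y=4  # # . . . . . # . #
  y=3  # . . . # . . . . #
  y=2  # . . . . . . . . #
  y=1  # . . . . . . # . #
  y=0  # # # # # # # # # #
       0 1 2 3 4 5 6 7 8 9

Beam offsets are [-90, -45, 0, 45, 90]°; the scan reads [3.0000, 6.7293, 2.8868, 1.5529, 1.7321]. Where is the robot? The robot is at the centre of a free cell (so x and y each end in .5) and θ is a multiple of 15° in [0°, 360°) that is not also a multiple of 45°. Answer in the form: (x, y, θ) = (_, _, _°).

(x, y, θ) = (7.5, 3.5, 240°)

The pose lattice has 28·16 = 448 candidates. Test each by forward raycasting.
  (2.5, 1.5, 15°): beam 1 = 0.5176 ≠ 3.0000 ✗
  (8.5, 3.5, 285°): beam 1 = 7.7646 ≠ 3.0000 ✗
  (8.5, 1.5, 345°): beam 1 = 0.5176 ≠ 3.0000 ✗
  (8.5, 4.5, 150°): beam 1 = 0.5774 ≠ 3.0000 ✗
  (5.5, 1.5, 15°): beam 1 = 0.5176 ≠ 3.0000 ✗
  …
  (7.5, 3.5, 240°): r_1=3.0000, r_2=6.7293, r_3=2.8868, r_4=1.5529, r_5=1.7321 — all match ✓
Unique over the lattice → pose = (7.5, 3.5, 240°).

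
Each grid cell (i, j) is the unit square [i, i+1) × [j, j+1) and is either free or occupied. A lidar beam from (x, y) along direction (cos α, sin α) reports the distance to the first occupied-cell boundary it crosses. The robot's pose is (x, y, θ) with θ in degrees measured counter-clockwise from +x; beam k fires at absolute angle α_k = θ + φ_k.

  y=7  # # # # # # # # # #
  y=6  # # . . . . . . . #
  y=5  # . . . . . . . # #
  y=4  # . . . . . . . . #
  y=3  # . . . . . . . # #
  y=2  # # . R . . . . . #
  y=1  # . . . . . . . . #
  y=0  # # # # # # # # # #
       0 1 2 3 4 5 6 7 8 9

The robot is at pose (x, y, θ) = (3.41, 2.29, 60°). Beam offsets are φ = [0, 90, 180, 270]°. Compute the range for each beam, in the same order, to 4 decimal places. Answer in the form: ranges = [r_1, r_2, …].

ranges = [5.4386, 2.7828, 1.4896, 2.5800]

beam 1: φ=0°, α=60°
  direction (0.5000, 0.8660); cell (3,2); t to first gridline: x 1.1800, y 0.8198 (then +2.0000 / +1.1547)
    (3,3) via y @ 0.8198
    (4,3) via x @ 1.1800
    (4,4) via y @ 1.9745
    (4,5) via y @ 3.1292
    (5,5) via x @ 3.1800
    (5,6) via y @ 4.2839
    (6,6) via x @ 5.1800
    (6,7) via y @ 5.4386  # hit
  → r_1 = 5.4386
beam 2: φ=90°, α=150°
  direction (-0.8660, 0.5000); cell (3,2); t to first gridline: x 0.4734, y 1.4200 (then +1.1547 / +2.0000)
    (2,2) via x @ 0.4734
    (2,3) via y @ 1.4200
    (1,3) via x @ 1.6281
    (0,3) via x @ 2.7828  # hit
  → r_2 = 2.7828
beam 3: φ=180°, α=240°
  direction (-0.5000, -0.8660); cell (3,2); t to first gridline: x 0.8200, y 0.3349 (then +2.0000 / +1.1547)
    (3,1) via y @ 0.3349
    (2,1) via x @ 0.8200
    (2,0) via y @ 1.4896  # hit
  → r_3 = 1.4896
beam 4: φ=270°, α=330°
  direction (0.8660, -0.5000); cell (3,2); t to first gridline: x 0.6813, y 0.5800 (then +1.1547 / +2.0000)
    (3,1) via y @ 0.5800
    (4,1) via x @ 0.6813
    (5,1) via x @ 1.8360
    (5,0) via y @ 2.5800  # hit
  → r_4 = 2.5800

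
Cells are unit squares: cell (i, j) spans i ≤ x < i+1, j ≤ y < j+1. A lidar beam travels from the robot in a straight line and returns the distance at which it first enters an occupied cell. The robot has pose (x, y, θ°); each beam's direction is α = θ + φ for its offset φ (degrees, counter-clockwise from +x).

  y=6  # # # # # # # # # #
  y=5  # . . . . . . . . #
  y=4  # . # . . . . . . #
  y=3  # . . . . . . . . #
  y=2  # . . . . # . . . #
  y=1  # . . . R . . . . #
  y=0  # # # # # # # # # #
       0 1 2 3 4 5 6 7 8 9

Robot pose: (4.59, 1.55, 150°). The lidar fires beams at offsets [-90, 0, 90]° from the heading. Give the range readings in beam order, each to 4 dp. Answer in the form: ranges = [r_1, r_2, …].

beam 1: φ=-90°, α=60°
  d=(0.5000,0.8660)  start (4,1)  tX=0.8200 tY=0.5196  stride 1/|dx|=2.0000 1/|dy|=1.1547
    cross y-line → (4,2), t=0.5196
    cross x-line → (5,2), t=0.8200 (wall)
  → r_1 = 0.8200
beam 2: φ=0°, α=150°
  d=(-0.8660,0.5000)  start (4,1)  tX=0.6813 tY=0.9000  stride 1/|dx|=1.1547 1/|dy|=2.0000
    cross x-line → (3,1), t=0.6813
    cross y-line → (3,2), t=0.9000
    cross x-line → (2,2), t=1.8360
    cross y-line → (2,3), t=2.9000
    cross x-line → (1,3), t=2.9907
    cross x-line → (0,3), t=4.1454 (wall)
  → r_2 = 4.1454
beam 3: φ=90°, α=240°
  d=(-0.5000,-0.8660)  start (4,1)  tX=1.1800 tY=0.6351  stride 1/|dx|=2.0000 1/|dy|=1.1547
    cross y-line → (4,0), t=0.6351 (wall)
  → r_3 = 0.6351

ranges = [0.8200, 4.1454, 0.6351]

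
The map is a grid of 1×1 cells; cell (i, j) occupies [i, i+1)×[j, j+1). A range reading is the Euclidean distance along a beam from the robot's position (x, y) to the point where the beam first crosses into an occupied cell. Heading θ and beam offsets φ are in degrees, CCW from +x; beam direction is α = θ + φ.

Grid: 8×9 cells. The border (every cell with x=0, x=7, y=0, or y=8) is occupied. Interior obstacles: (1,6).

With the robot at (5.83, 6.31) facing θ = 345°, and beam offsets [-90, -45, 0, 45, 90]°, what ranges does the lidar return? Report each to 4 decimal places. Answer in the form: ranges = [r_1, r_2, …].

ranges = [5.4973, 2.3400, 1.2113, 1.3510, 1.7496]

beam 1: φ=-90°, α=255°
  d=(-0.2588,-0.9659)  start (5,6)  tX=3.2069 tY=0.3209  stride 1/|dx|=3.8637 1/|dy|=1.0353
    cross y-line → (5,5), t=0.3209
    cross y-line → (5,4), t=1.3562
    cross y-line → (5,3), t=2.3915
    cross x-line → (4,3), t=3.2069
    cross y-line → (4,2), t=3.4268
    cross y-line → (4,1), t=4.4620
    cross y-line → (4,0), t=5.4973 (wall)
  → r_1 = 5.4973
beam 2: φ=-45°, α=300°
  d=(0.5000,-0.8660)  start (5,6)  tX=0.3400 tY=0.3580  stride 1/|dx|=2.0000 1/|dy|=1.1547
    cross x-line → (6,6), t=0.3400
    cross y-line → (6,5), t=0.3580
    cross y-line → (6,4), t=1.5127
    cross x-line → (7,4), t=2.3400 (wall)
  → r_2 = 2.3400
beam 3: φ=0°, α=345°
  d=(0.9659,-0.2588)  start (5,6)  tX=0.1760 tY=1.1977  stride 1/|dx|=1.0353 1/|dy|=3.8637
    cross x-line → (6,6), t=0.1760
    cross y-line → (6,5), t=1.1977
    cross x-line → (7,5), t=1.2113 (wall)
  → r_3 = 1.2113
beam 4: φ=45°, α=30°
  d=(0.8660,0.5000)  start (5,6)  tX=0.1963 tY=1.3800  stride 1/|dx|=1.1547 1/|dy|=2.0000
    cross x-line → (6,6), t=0.1963
    cross x-line → (7,6), t=1.3510 (wall)
  → r_4 = 1.3510
beam 5: φ=90°, α=75°
  d=(0.2588,0.9659)  start (5,6)  tX=0.6568 tY=0.7143  stride 1/|dx|=3.8637 1/|dy|=1.0353
    cross x-line → (6,6), t=0.6568
    cross y-line → (6,7), t=0.7143
    cross y-line → (6,8), t=1.7496 (wall)
  → r_5 = 1.7496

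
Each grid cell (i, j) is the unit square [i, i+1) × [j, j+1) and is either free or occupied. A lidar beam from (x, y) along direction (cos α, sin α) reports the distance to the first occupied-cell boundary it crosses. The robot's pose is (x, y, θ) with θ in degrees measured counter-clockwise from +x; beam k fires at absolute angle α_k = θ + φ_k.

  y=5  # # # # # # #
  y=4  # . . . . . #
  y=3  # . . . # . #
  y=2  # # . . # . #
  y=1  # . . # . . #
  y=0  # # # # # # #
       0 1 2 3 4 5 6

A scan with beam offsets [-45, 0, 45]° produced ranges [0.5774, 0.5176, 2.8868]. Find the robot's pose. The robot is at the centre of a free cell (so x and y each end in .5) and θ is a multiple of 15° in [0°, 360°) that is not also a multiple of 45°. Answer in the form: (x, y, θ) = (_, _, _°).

(x, y, θ) = (1.5, 3.5, 285°)

Enumerate (i+0.5, j+0.5, θ) over the 16 free cells and 16 admissible headings. For each, cast all 3 beams and compare to the given ranges.
  (1.5, 3.5, 255°): beam 3 = 0.5774 ≠ 2.8868 ✗
  (1.5, 3.5, 240°): beam 1 = 0.5176 ≠ 0.5774 ✗
  (1.5, 1.5, 150°): beam 1 = 0.5176 ≠ 0.5774 ✗
  …
  (1.5, 3.5, 285°): r_1=0.5774, r_2=0.5176, r_3=2.8868 — all match ✓
Unique over the lattice → pose = (1.5, 3.5, 285°).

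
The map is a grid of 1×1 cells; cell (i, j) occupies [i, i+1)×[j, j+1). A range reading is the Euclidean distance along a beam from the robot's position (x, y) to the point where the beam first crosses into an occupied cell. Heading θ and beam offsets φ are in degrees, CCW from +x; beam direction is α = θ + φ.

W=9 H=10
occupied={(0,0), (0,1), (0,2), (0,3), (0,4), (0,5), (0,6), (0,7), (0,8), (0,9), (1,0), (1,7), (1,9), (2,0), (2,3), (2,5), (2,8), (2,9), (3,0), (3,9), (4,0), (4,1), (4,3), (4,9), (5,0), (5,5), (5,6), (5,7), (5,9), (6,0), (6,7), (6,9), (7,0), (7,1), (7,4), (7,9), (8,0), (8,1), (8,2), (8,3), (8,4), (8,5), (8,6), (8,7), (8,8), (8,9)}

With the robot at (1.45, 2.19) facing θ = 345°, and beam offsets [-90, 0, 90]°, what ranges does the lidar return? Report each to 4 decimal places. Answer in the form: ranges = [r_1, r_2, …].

ranges = [1.2320, 2.6400, 2.9091]

beam 1: φ=-90°, α=255°
  d=(-0.2588,-0.9659)  start (1,2)  tX=1.7387 tY=0.1967  stride 1/|dx|=3.8637 1/|dy|=1.0353
    cross y-line → (1,1), t=0.1967
    cross y-line → (1,0), t=1.2320 (wall)
  → r_1 = 1.2320
beam 2: φ=0°, α=345°
  d=(0.9659,-0.2588)  start (1,2)  tX=0.5694 tY=0.7341  stride 1/|dx|=1.0353 1/|dy|=3.8637
    cross x-line → (2,2), t=0.5694
    cross y-line → (2,1), t=0.7341
    cross x-line → (3,1), t=1.6047
    cross x-line → (4,1), t=2.6400 (wall)
  → r_2 = 2.6400
beam 3: φ=90°, α=75°
  d=(0.2588,0.9659)  start (1,2)  tX=2.1250 tY=0.8386  stride 1/|dx|=3.8637 1/|dy|=1.0353
    cross y-line → (1,3), t=0.8386
    cross y-line → (1,4), t=1.8738
    cross x-line → (2,4), t=2.1250
    cross y-line → (2,5), t=2.9091 (wall)
  → r_3 = 2.9091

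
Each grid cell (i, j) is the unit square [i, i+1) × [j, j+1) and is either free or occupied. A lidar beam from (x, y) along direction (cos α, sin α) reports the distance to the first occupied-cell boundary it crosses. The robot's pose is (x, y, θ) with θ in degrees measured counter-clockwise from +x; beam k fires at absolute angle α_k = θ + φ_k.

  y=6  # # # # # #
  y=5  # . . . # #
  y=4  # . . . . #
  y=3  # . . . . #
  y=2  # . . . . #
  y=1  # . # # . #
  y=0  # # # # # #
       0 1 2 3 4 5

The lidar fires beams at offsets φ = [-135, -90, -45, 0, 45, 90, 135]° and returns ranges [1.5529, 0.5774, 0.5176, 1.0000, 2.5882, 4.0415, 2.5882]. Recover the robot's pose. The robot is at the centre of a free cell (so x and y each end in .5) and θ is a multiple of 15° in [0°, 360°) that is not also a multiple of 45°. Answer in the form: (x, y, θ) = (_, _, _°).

Candidates: 17 free-cell centres × 16 headings = 272 poses. Raycast each; keep the one whose scan matches to 4 dp.
  (3.5, 4.5, 105°): beam 1 = 1.7321 ≠ 1.5529 ✗
  (3.5, 4.5, 75°): beam 1 = 3.0000 ≠ 1.5529 ✗
  (2.5, 2.5, 150°): beam 1 = 2.5882 ≠ 1.5529 ✗
  (2.5, 4.5, 15°): beam 1 = 3.0000 ≠ 1.5529 ✗
  …
  (1.5, 4.5, 240°): r_1=1.5529, r_2=0.5774, r_3=0.5176, r_4=1.0000, r_5=2.5882, r_6=4.0415, r_7=2.5882 — all match ✓
Unique over the lattice → pose = (1.5, 4.5, 240°).

(x, y, θ) = (1.5, 4.5, 240°)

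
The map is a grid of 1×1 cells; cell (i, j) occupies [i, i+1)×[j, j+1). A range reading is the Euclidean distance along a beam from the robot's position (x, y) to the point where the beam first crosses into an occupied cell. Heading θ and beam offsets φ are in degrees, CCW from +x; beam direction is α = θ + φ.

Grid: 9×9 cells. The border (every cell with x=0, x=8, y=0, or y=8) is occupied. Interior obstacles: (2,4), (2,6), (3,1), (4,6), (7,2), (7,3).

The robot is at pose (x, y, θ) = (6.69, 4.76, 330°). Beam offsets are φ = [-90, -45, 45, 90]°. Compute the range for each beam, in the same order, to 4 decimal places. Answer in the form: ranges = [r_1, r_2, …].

beam 1: φ=-90°, α=240°
  dir = (cos 240°, sin 240°) = (-0.5000, -0.8660); from cell (6,4)
  next x-line at t=1.3800, next y-line at t=0.8776; Δt_x=2.0000, Δt_y=1.1547
    y: enter (6,3) at t=0.8776
    x: enter (5,3) at t=1.3800
    y: enter (5,2) at t=2.0323
    y: enter (5,1) at t=3.1870
    x: enter (4,1) at t=3.3800
    y: enter (4,0) at t=4.3417 ← occupied
  → r_1 = 4.3417
beam 2: φ=-45°, α=285°
  dir = (cos 285°, sin 285°) = (0.2588, -0.9659); from cell (6,4)
  next x-line at t=1.1977, next y-line at t=0.7868; Δt_x=3.8637, Δt_y=1.0353
    y: enter (6,3) at t=0.7868
    x: enter (7,3) at t=1.1977 ← occupied
  → r_2 = 1.1977
beam 3: φ=45°, α=15°
  dir = (cos 15°, sin 15°) = (0.9659, 0.2588); from cell (6,4)
  next x-line at t=0.3209, next y-line at t=0.9273; Δt_x=1.0353, Δt_y=3.8637
    x: enter (7,4) at t=0.3209
    y: enter (7,5) at t=0.9273
    x: enter (8,5) at t=1.3562 ← occupied
  → r_3 = 1.3562
beam 4: φ=90°, α=60°
  dir = (cos 60°, sin 60°) = (0.5000, 0.8660); from cell (6,4)
  next x-line at t=0.6200, next y-line at t=0.2771; Δt_x=2.0000, Δt_y=1.1547
    y: enter (6,5) at t=0.2771
    x: enter (7,5) at t=0.6200
    y: enter (7,6) at t=1.4318
    y: enter (7,7) at t=2.5865
    x: enter (8,7) at t=2.6200 ← occupied
  → r_4 = 2.6200

ranges = [4.3417, 1.1977, 1.3562, 2.6200]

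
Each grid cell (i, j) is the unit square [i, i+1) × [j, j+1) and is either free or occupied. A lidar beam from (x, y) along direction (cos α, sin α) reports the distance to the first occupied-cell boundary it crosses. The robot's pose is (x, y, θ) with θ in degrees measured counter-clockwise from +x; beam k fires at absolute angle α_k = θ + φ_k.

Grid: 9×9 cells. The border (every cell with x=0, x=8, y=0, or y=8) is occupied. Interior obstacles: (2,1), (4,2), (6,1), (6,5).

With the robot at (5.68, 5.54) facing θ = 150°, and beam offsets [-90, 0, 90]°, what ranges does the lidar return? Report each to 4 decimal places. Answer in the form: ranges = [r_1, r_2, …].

ranges = [2.8406, 4.9200, 2.9329]

beam 1: φ=-90°, α=60°
  d=(0.5000,0.8660)  start (5,5)  tX=0.6400 tY=0.5312  stride 1/|dx|=2.0000 1/|dy|=1.1547
    cross y-line → (5,6), t=0.5312
    cross x-line → (6,6), t=0.6400
    cross y-line → (6,7), t=1.6859
    cross x-line → (7,7), t=2.6400
    cross y-line → (7,8), t=2.8406 (wall)
  → r_1 = 2.8406
beam 2: φ=0°, α=150°
  d=(-0.8660,0.5000)  start (5,5)  tX=0.7852 tY=0.9200  stride 1/|dx|=1.1547 1/|dy|=2.0000
    cross x-line → (4,5), t=0.7852
    cross y-line → (4,6), t=0.9200
    cross x-line → (3,6), t=1.9399
    cross y-line → (3,7), t=2.9200
    cross x-line → (2,7), t=3.0946
    cross x-line → (1,7), t=4.2493
    cross y-line → (1,8), t=4.9200 (wall)
  → r_2 = 4.9200
beam 3: φ=90°, α=240°
  d=(-0.5000,-0.8660)  start (5,5)  tX=1.3600 tY=0.6235  stride 1/|dx|=2.0000 1/|dy|=1.1547
    cross y-line → (5,4), t=0.6235
    cross x-line → (4,4), t=1.3600
    cross y-line → (4,3), t=1.7782
    cross y-line → (4,2), t=2.9329 (wall)
  → r_3 = 2.9329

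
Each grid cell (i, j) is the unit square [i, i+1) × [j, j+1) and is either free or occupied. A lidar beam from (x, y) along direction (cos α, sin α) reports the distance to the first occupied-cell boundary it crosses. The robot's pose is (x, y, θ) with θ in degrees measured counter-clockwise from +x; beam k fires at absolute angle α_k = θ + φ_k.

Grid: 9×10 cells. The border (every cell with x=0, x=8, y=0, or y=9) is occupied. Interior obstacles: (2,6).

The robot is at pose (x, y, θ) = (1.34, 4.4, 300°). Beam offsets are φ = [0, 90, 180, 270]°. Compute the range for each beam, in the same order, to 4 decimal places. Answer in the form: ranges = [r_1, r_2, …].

ranges = [3.9260, 7.6903, 0.6800, 0.3926]

beam 1: φ=0°, α=300°
  dir = (cos 300°, sin 300°) = (0.5000, -0.8660); from cell (1,4)
  next x-line at t=1.3200, next y-line at t=0.4619; Δt_x=2.0000, Δt_y=1.1547
    y: enter (1,3) at t=0.4619
    x: enter (2,3) at t=1.3200
    y: enter (2,2) at t=1.6166
    y: enter (2,1) at t=2.7713
    x: enter (3,1) at t=3.3200
    y: enter (3,0) at t=3.9260 ← occupied
  → r_1 = 3.9260
beam 2: φ=90°, α=30°
  dir = (cos 30°, sin 30°) = (0.8660, 0.5000); from cell (1,4)
  next x-line at t=0.7621, next y-line at t=1.2000; Δt_x=1.1547, Δt_y=2.0000
    x: enter (2,4) at t=0.7621
    y: enter (2,5) at t=1.2000
    x: enter (3,5) at t=1.9168
    x: enter (4,5) at t=3.0715
    y: enter (4,6) at t=3.2000
    x: enter (5,6) at t=4.2262
    y: enter (5,7) at t=5.2000
    x: enter (6,7) at t=5.3809
    x: enter (7,7) at t=6.5356
    y: enter (7,8) at t=7.2000
    x: enter (8,8) at t=7.6903 ← occupied
  → r_2 = 7.6903
beam 3: φ=180°, α=120°
  dir = (cos 120°, sin 120°) = (-0.5000, 0.8660); from cell (1,4)
  next x-line at t=0.6800, next y-line at t=0.6928; Δt_x=2.0000, Δt_y=1.1547
    x: enter (0,4) at t=0.6800 ← occupied
  → r_3 = 0.6800
beam 4: φ=270°, α=210°
  dir = (cos 210°, sin 210°) = (-0.8660, -0.5000); from cell (1,4)
  next x-line at t=0.3926, next y-line at t=0.8000; Δt_x=1.1547, Δt_y=2.0000
    x: enter (0,4) at t=0.3926 ← occupied
  → r_4 = 0.3926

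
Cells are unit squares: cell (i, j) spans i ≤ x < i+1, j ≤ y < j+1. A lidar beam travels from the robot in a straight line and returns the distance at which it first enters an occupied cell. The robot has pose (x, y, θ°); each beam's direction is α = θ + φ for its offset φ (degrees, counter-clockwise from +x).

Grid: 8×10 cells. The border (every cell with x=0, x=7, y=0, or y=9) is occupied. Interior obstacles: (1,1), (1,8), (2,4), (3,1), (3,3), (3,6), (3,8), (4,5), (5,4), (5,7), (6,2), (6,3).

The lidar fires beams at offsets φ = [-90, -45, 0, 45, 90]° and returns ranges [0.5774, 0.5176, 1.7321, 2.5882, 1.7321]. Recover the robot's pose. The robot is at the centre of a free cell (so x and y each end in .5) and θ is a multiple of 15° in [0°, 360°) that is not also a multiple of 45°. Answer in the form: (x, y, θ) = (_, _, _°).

(x, y, θ) = (4.5, 3.5, 240°)

Enumerate (i+0.5, j+0.5, θ) over the 36 free cells and 16 admissible headings. For each, cast all 5 beams and compare to the given ranges.
  (2.5, 2.5, 165°): beam 1 = 1.5529 ≠ 0.5774 ✗
  (5.5, 8.5, 60°): beam 1 = 1.7321 ≠ 0.5774 ✗
  (4.5, 4.5, 15°): beam 1 = 3.6235 ≠ 0.5774 ✗
  …
  (4.5, 3.5, 240°): r_1=0.5774, r_2=0.5176, r_3=1.7321, r_4=2.5882, r_5=1.7321 — all match ✓
Unique over the lattice → pose = (4.5, 3.5, 240°).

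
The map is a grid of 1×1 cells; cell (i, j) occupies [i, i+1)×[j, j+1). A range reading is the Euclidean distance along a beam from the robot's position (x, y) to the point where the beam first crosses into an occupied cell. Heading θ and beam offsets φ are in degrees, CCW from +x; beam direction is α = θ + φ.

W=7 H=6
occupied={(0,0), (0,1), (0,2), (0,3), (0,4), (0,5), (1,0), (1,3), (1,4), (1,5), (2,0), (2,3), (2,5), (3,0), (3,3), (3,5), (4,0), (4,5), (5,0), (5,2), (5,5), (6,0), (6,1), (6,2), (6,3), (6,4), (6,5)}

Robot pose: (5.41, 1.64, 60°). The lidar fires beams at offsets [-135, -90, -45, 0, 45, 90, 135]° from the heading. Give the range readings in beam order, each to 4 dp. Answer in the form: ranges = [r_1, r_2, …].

ranges = [0.6626, 0.6813, 0.6108, 0.4157, 0.3727, 2.7200, 2.4728]

beam 1: φ=-135°, α=285°
  direction (0.2588, -0.9659); cell (5,1); t to first gridline: x 2.2796, y 0.6626 (then +3.8637 / +1.0353)
    (5,0) via y @ 0.6626  # hit
  → r_1 = 0.6626
beam 2: φ=-90°, α=330°
  direction (0.8660, -0.5000); cell (5,1); t to first gridline: x 0.6813, y 1.2800 (then +1.1547 / +2.0000)
    (6,1) via x @ 0.6813  # hit
  → r_2 = 0.6813
beam 3: φ=-45°, α=15°
  direction (0.9659, 0.2588); cell (5,1); t to first gridline: x 0.6108, y 1.3909 (then +1.0353 / +3.8637)
    (6,1) via x @ 0.6108  # hit
  → r_3 = 0.6108
beam 4: φ=0°, α=60°
  direction (0.5000, 0.8660); cell (5,1); t to first gridline: x 1.1800, y 0.4157 (then +2.0000 / +1.1547)
    (5,2) via y @ 0.4157  # hit
  → r_4 = 0.4157
beam 5: φ=45°, α=105°
  direction (-0.2588, 0.9659); cell (5,1); t to first gridline: x 1.5841, y 0.3727 (then +3.8637 / +1.0353)
    (5,2) via y @ 0.3727  # hit
  → r_5 = 0.3727
beam 6: φ=90°, α=150°
  direction (-0.8660, 0.5000); cell (5,1); t to first gridline: x 0.4734, y 0.7200 (then +1.1547 / +2.0000)
    (4,1) via x @ 0.4734
    (4,2) via y @ 0.7200
    (3,2) via x @ 1.6281
    (3,3) via y @ 2.7200  # hit
  → r_6 = 2.7200
beam 7: φ=135°, α=195°
  direction (-0.9659, -0.2588); cell (5,1); t to first gridline: x 0.4245, y 2.4728 (then +1.0353 / +3.8637)
    (4,1) via x @ 0.4245
    (3,1) via x @ 1.4597
    (3,0) via y @ 2.4728  # hit
  → r_7 = 2.4728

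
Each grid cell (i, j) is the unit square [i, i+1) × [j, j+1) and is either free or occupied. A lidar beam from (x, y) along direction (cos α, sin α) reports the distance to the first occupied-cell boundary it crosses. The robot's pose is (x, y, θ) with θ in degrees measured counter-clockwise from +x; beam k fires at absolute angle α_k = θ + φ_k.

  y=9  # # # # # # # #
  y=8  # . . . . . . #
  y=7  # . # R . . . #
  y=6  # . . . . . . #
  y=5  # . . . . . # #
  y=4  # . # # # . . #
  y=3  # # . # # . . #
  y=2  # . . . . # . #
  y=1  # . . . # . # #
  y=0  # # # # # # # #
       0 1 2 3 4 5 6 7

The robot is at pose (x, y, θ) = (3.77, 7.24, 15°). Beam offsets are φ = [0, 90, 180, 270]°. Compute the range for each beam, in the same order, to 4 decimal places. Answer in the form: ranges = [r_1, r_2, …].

beam 1: φ=0°, α=15°
  d=(0.9659,0.2588)  start (3,7)  tX=0.2381 tY=2.9364  stride 1/|dx|=1.0353 1/|dy|=3.8637
    cross x-line → (4,7), t=0.2381
    cross x-line → (5,7), t=1.2734
    cross x-line → (6,7), t=2.3087
    cross y-line → (6,8), t=2.9364
    cross x-line → (7,8), t=3.3439 (wall)
  → r_1 = 3.3439
beam 2: φ=90°, α=105°
  d=(-0.2588,0.9659)  start (3,7)  tX=2.9751 tY=0.7868  stride 1/|dx|=3.8637 1/|dy|=1.0353
    cross y-line → (3,8), t=0.7868
    cross y-line → (3,9), t=1.8221 (wall)
  → r_2 = 1.8221
beam 3: φ=180°, α=195°
  d=(-0.9659,-0.2588)  start (3,7)  tX=0.7972 tY=0.9273  stride 1/|dx|=1.0353 1/|dy|=3.8637
    cross x-line → (2,7), t=0.7972 (wall)
  → r_3 = 0.7972
beam 4: φ=270°, α=285°
  d=(0.2588,-0.9659)  start (3,7)  tX=0.8887 tY=0.2485  stride 1/|dx|=3.8637 1/|dy|=1.0353
    cross y-line → (3,6), t=0.2485
    cross x-line → (4,6), t=0.8887
    cross y-line → (4,5), t=1.2837
    cross y-line → (4,4), t=2.3190 (wall)
  → r_4 = 2.3190

ranges = [3.3439, 1.8221, 0.7972, 2.3190]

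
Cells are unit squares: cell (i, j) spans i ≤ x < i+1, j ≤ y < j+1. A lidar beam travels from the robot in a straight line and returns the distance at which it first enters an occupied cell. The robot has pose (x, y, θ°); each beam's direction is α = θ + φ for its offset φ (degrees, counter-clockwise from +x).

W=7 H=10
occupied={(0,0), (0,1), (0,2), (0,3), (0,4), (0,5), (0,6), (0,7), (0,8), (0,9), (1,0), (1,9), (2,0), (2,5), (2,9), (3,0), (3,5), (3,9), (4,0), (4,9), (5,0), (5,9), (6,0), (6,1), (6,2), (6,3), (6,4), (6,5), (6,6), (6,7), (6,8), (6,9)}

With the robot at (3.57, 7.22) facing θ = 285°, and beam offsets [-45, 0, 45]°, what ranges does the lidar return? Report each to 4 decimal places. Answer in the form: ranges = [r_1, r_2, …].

beam 1: φ=-45°, α=240°
  cosα=-0.5000 sinα=-0.8660 | (3,7) | tMaxX 1.1400 tMaxY 0.2540 | tΔX 2.0000 tΔY 1.1547
    t=0.2540 [y] (3,6)
    t=1.1400 [x] (2,6)
    t=1.4087 [y] (2,5) — stop
  → r_1 = 1.4087
beam 2: φ=0°, α=285°
  cosα=0.2588 sinα=-0.9659 | (3,7) | tMaxX 1.6614 tMaxY 0.2278 | tΔX 3.8637 tΔY 1.0353
    t=0.2278 [y] (3,6)
    t=1.2630 [y] (3,5) — stop
  → r_2 = 1.2630
beam 3: φ=45°, α=330°
  cosα=0.8660 sinα=-0.5000 | (3,7) | tMaxX 0.4965 tMaxY 0.4400 | tΔX 1.1547 tΔY 2.0000
    t=0.4400 [y] (3,6)
    t=0.4965 [x] (4,6)
    t=1.6512 [x] (5,6)
    t=2.4400 [y] (5,5)
    t=2.8059 [x] (6,5) — stop
  → r_3 = 2.8059

ranges = [1.4087, 1.2630, 2.8059]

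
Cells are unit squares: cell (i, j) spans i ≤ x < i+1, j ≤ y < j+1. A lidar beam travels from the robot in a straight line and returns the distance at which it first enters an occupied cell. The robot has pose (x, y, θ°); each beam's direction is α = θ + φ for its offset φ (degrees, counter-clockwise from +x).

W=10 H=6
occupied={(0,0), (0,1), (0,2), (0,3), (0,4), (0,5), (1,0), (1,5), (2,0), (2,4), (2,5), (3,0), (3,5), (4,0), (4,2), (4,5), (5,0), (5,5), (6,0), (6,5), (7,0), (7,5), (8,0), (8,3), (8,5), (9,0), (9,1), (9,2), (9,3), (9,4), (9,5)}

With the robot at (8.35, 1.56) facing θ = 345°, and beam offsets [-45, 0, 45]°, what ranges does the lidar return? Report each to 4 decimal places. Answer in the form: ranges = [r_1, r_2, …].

beam 1: φ=-45°, α=300°
  dir = (cos 300°, sin 300°) = (0.5000, -0.8660); from cell (8,1)
  next x-line at t=1.3000, next y-line at t=0.6466; Δt_x=2.0000, Δt_y=1.1547
    y: enter (8,0) at t=0.6466 ← occupied
  → r_1 = 0.6466
beam 2: φ=0°, α=345°
  dir = (cos 345°, sin 345°) = (0.9659, -0.2588); from cell (8,1)
  next x-line at t=0.6729, next y-line at t=2.1637; Δt_x=1.0353, Δt_y=3.8637
    x: enter (9,1) at t=0.6729 ← occupied
  → r_2 = 0.6729
beam 3: φ=45°, α=30°
  dir = (cos 30°, sin 30°) = (0.8660, 0.5000); from cell (8,1)
  next x-line at t=0.7506, next y-line at t=0.8800; Δt_x=1.1547, Δt_y=2.0000
    x: enter (9,1) at t=0.7506 ← occupied
  → r_3 = 0.7506

ranges = [0.6466, 0.6729, 0.7506]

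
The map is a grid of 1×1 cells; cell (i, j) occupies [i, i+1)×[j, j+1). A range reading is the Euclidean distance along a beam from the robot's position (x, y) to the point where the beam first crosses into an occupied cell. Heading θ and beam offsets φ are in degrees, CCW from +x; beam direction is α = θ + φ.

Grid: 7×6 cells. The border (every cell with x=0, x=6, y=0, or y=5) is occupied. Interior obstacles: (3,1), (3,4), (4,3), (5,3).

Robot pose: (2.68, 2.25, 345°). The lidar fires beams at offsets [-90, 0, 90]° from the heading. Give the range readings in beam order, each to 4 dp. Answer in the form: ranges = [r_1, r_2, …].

beam 1: φ=-90°, α=255°
  cosα=-0.2588 sinα=-0.9659 | (2,2) | tMaxX 2.6273 tMaxY 0.2588 | tΔX 3.8637 tΔY 1.0353
    t=0.2588 [y] (2,1)
    t=1.2941 [y] (2,0) — stop
  → r_1 = 1.2941
beam 2: φ=0°, α=345°
  cosα=0.9659 sinα=-0.2588 | (2,2) | tMaxX 0.3313 tMaxY 0.9659 | tΔX 1.0353 tΔY 3.8637
    t=0.3313 [x] (3,2)
    t=0.9659 [y] (3,1) — stop
  → r_2 = 0.9659
beam 3: φ=90°, α=75°
  cosα=0.2588 sinα=0.9659 | (2,2) | tMaxX 1.2364 tMaxY 0.7765 | tΔX 3.8637 tΔY 1.0353
    t=0.7765 [y] (2,3)
    t=1.2364 [x] (3,3)
    t=1.8117 [y] (3,4) — stop
  → r_3 = 1.8117

ranges = [1.2941, 0.9659, 1.8117]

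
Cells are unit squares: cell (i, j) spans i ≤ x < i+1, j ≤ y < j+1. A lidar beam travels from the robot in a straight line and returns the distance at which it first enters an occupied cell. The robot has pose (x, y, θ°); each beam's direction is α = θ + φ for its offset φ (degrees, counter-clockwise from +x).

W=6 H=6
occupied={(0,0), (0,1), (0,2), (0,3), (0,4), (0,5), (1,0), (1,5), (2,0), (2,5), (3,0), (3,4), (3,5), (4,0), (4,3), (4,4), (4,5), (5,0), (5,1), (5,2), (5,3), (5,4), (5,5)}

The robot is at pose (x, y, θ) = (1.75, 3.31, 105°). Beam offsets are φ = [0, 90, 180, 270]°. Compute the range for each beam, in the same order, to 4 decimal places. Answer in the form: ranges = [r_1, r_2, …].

beam 1: φ=0°, α=105°
  direction (-0.2588, 0.9659); cell (1,3); t to first gridline: x 2.8978, y 0.7143 (then +3.8637 / +1.0353)
    (1,4) via y @ 0.7143
    (1,5) via y @ 1.7496  # hit
  → r_1 = 1.7496
beam 2: φ=90°, α=195°
  direction (-0.9659, -0.2588); cell (1,3); t to first gridline: x 0.7765, y 1.1977 (then +1.0353 / +3.8637)
    (0,3) via x @ 0.7765  # hit
  → r_2 = 0.7765
beam 3: φ=180°, α=285°
  direction (0.2588, -0.9659); cell (1,3); t to first gridline: x 0.9659, y 0.3209 (then +3.8637 / +1.0353)
    (1,2) via y @ 0.3209
    (2,2) via x @ 0.9659
    (2,1) via y @ 1.3562
    (2,0) via y @ 2.3915  # hit
  → r_3 = 2.3915
beam 4: φ=270°, α=15°
  direction (0.9659, 0.2588); cell (1,3); t to first gridline: x 0.2588, y 2.6660 (then +1.0353 / +3.8637)
    (2,3) via x @ 0.2588
    (3,3) via x @ 1.2941
    (4,3) via x @ 2.3294  # hit
  → r_4 = 2.3294

ranges = [1.7496, 0.7765, 2.3915, 2.3294]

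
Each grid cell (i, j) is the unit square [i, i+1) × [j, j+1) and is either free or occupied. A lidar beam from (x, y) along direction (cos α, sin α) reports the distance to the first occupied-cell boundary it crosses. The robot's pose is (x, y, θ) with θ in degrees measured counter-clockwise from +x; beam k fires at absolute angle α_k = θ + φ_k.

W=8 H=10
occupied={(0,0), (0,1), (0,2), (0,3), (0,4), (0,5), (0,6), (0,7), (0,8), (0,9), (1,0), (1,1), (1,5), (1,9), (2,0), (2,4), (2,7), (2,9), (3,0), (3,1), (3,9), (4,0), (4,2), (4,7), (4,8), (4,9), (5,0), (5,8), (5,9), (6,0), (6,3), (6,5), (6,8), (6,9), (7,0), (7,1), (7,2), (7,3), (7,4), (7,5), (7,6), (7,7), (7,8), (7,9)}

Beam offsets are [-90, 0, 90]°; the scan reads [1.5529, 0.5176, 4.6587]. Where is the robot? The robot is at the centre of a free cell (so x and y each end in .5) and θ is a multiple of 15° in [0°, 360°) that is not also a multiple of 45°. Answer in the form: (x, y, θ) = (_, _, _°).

Candidates: 36 free-cell centres × 16 headings = 576 poses. Raycast each; keep the one whose scan matches to 4 dp.
  (1.5, 8.5, 75°): beam 1 = 2.5882 ≠ 1.5529 ✗
  (5.5, 6.5, 345°): beam 1 = 3.6235 ≠ 1.5529 ✗
  (3.5, 5.5, 15°): beam 1 = 2.5882 ≠ 1.5529 ✗
  (2.5, 5.5, 285°): beam 1 = 0.5176 ≠ 1.5529 ✗
  …
  (3.5, 7.5, 195°): r_1=1.5529, r_2=0.5176, r_3=4.6587 — all match ✓
Only this pose fits every beam.

(x, y, θ) = (3.5, 7.5, 195°)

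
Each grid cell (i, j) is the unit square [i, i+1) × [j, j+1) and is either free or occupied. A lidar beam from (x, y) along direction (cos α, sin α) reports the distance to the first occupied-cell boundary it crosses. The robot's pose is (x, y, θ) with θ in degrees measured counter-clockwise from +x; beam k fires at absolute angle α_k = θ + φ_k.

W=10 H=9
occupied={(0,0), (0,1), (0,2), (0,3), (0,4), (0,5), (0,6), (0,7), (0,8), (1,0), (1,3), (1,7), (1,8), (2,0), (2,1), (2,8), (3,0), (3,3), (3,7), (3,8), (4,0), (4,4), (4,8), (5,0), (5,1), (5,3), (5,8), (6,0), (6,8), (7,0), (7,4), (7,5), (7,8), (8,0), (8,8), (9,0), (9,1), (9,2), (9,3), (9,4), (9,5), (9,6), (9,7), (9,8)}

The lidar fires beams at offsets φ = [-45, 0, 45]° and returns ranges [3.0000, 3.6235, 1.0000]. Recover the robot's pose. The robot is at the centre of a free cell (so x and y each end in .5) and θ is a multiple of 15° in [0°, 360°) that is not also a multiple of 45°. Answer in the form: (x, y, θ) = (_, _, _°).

The pose lattice has 46·16 = 736 candidates. Test each by forward raycasting.
  (6.5, 4.5, 165°): beam 1 = 4.0415 ≠ 3.0000 ✗
  (2.5, 6.5, 300°): beam 1 = 2.5882 ≠ 3.0000 ✗
  (5.5, 2.5, 330°): beam 1 = 0.5176 ≠ 3.0000 ✗
  (2.5, 3.5, 330°): beam 1 = 1.5529 ≠ 3.0000 ✗
  …
  (5.5, 7.5, 345°): r_1=3.0000, r_2=3.6235, r_3=1.0000 — all match ✓
Only this pose fits every beam.

(x, y, θ) = (5.5, 7.5, 345°)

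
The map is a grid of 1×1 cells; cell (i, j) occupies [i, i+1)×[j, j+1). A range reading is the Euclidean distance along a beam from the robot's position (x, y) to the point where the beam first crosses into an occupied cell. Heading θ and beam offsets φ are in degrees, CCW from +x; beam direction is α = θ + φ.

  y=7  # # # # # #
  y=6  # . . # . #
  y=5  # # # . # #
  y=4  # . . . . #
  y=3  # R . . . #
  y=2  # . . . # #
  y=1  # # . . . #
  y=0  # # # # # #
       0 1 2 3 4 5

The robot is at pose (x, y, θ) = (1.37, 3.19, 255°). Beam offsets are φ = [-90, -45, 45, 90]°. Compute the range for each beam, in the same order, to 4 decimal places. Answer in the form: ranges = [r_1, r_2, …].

ranges = [0.3831, 0.4272, 2.5288, 2.7228]

beam 1: φ=-90°, α=165°
  dir = (cos 165°, sin 165°) = (-0.9659, 0.2588); from cell (1,3)
  next x-line at t=0.3831, next y-line at t=3.1296; Δt_x=1.0353, Δt_y=3.8637
    x: enter (0,3) at t=0.3831 ← occupied
  → r_1 = 0.3831
beam 2: φ=-45°, α=210°
  dir = (cos 210°, sin 210°) = (-0.8660, -0.5000); from cell (1,3)
  next x-line at t=0.4272, next y-line at t=0.3800; Δt_x=1.1547, Δt_y=2.0000
    y: enter (1,2) at t=0.3800
    x: enter (0,2) at t=0.4272 ← occupied
  → r_2 = 0.4272
beam 3: φ=45°, α=300°
  dir = (cos 300°, sin 300°) = (0.5000, -0.8660); from cell (1,3)
  next x-line at t=1.2600, next y-line at t=0.2194; Δt_x=2.0000, Δt_y=1.1547
    y: enter (1,2) at t=0.2194
    x: enter (2,2) at t=1.2600
    y: enter (2,1) at t=1.3741
    y: enter (2,0) at t=2.5288 ← occupied
  → r_3 = 2.5288
beam 4: φ=90°, α=345°
  dir = (cos 345°, sin 345°) = (0.9659, -0.2588); from cell (1,3)
  next x-line at t=0.6522, next y-line at t=0.7341; Δt_x=1.0353, Δt_y=3.8637
    x: enter (2,3) at t=0.6522
    y: enter (2,2) at t=0.7341
    x: enter (3,2) at t=1.6875
    x: enter (4,2) at t=2.7228 ← occupied
  → r_4 = 2.7228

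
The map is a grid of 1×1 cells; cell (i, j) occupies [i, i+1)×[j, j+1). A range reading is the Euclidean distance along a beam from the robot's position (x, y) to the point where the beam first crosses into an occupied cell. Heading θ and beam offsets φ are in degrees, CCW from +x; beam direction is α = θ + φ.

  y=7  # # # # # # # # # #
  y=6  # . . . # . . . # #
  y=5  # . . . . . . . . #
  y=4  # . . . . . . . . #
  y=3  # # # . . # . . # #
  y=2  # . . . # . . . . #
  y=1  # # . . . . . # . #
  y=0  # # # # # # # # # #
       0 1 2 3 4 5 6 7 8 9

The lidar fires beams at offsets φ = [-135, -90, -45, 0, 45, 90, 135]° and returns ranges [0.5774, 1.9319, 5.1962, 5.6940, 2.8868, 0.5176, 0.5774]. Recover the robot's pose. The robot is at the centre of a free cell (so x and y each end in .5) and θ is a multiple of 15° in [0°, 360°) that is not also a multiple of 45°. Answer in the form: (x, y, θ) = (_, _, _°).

(x, y, θ) = (7.5, 6.5, 255°)

The pose lattice has 39·16 = 624 candidates. Test each by forward raycasting.
  (5.5, 6.5, 75°): beam 1 = 6.3509 ≠ 0.5774 ✗
  (6.5, 6.5, 60°): beam 1 = 4.6587 ≠ 0.5774 ✗
  (5.5, 4.5, 120°): beam 1 = 2.5882 ≠ 0.5774 ✗
  …
  (7.5, 6.5, 255°): r_1=0.5774, r_2=1.9319, r_3=5.1962, r_4=5.6940, r_5=2.8868, r_6=0.5176, r_7=0.5774 — all match ✓
Only this pose fits every beam.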